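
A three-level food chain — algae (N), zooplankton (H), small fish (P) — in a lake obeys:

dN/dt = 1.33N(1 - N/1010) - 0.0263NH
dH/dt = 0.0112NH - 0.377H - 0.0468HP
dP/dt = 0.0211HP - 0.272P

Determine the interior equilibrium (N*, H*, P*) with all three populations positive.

From dP/dt = 0: 0.0211H* = 0.272, so H* = 12.9.
From dN/dt = 0: 1.33(1 - N*/1010) = 0.0263·12.9, giving N* = 1010·(1 - 0.255) = 753.
From dH/dt = 0: 0.0112·753 - 0.377 = 0.0468P*, so P* = 8.05/0.0468 = 172.

N* ≈ 753, H* ≈ 12.9, P* ≈ 172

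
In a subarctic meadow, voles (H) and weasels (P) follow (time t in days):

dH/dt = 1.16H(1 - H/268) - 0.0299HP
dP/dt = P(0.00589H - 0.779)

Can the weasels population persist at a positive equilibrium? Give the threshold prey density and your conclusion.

The predator equation gives dP/dt > 0 only when H > 0.779/0.00589 = 132.
Without the predator, H → K = 268. Since 268 > 132, the predator can invade and persist.

Threshold H = 132; K > 132, so yes, the predator persists.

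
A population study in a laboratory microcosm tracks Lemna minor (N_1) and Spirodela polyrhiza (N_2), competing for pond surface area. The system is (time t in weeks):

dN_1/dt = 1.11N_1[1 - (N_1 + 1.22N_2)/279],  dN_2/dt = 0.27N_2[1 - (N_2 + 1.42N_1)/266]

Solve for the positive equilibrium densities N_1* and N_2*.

Setting both brackets to zero gives the nullclines N_1 + 1.22N_2 = 279 and 1.42N_1 + N_2 = 266.
Substituting N_2 = 266 - 1.42N_1 into the first: N_1(1 - 1.22·1.42) = 279 - 1.22·266.
So N_1* = -45.5/-0.732 = 62.2, and then N_2* = 266 - 1.42·62.2 = 178.

N_1* ≈ 62.2, N_2* ≈ 178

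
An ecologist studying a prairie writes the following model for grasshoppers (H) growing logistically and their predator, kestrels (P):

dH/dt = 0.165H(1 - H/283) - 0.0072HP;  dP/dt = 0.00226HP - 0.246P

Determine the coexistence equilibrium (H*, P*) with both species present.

H* ≈ 109, P* ≈ 14.1

From dP/dt = 0 with P > 0: 0.00226H* = 0.246, so H* = 109.
Substitute into dH/dt = 0: 0.165(1 - 109/283) = 0.0072P*.
The bracket is 0.615, giving P* = 0.102/0.0072 = 14.1.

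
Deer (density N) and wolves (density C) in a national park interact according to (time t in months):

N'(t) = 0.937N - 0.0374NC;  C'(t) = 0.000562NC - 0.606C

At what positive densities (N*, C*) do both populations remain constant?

Set dC/dt = 0 with C > 0: 0.000562N - 0.606 = 0, so N* = 0.606/0.000562 = 1080.
Set dN/dt = 0 with N > 0: 0.937 - 0.0374C = 0, so C* = 0.937/0.0374 = 25.1.

N* ≈ 1080, C* ≈ 25.1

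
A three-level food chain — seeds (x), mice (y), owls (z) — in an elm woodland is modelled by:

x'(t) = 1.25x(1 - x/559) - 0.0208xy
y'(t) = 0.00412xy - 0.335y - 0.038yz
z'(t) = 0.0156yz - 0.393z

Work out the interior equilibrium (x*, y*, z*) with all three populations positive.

x* ≈ 325, y* ≈ 25.2, z* ≈ 26.4

From dz/dt = 0: 0.0156y* = 0.393, so y* = 25.2.
From dx/dt = 0: 1.25(1 - x*/559) = 0.0208·25.2, giving x* = 559·(1 - 0.419) = 325.
From dy/dt = 0: 0.00412·325 - 0.335 = 0.038z*, so z* = 1/0.038 = 26.4.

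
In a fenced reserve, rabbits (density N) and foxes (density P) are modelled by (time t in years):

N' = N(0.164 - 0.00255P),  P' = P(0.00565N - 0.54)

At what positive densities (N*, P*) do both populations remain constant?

N* ≈ 95.6, P* ≈ 64.3

Set dP/dt = 0 with P > 0: 0.00565N - 0.54 = 0, so N* = 0.54/0.00565 = 95.6.
Set dN/dt = 0 with N > 0: 0.164 - 0.00255P = 0, so P* = 0.164/0.00255 = 64.3.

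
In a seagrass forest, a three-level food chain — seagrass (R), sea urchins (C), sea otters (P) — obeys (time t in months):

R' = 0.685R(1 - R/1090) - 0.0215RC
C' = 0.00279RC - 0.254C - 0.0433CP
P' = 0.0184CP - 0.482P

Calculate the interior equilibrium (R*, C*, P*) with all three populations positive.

R* ≈ 194, C* ≈ 26.2, P* ≈ 6.62

From dP/dt = 0: 0.0184C* = 0.482, so C* = 26.2.
From dR/dt = 0: 0.685(1 - R*/1090) = 0.0215·26.2, giving R* = 1090·(1 - 0.822) = 194.
From dC/dt = 0: 0.00279·194 - 0.254 = 0.0433P*, so P* = 0.287/0.0433 = 6.62.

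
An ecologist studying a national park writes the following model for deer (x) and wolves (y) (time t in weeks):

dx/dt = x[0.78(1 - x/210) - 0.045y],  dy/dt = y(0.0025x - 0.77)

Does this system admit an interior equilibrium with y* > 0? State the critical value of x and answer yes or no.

Threshold x = 308; K < 308, so no, the predator goes extinct.

The predator equation gives dy/dt > 0 only when x > 0.77/0.0025 = 308.
Without the predator, x → K = 210. Since 210 < 308, the predator cannot invade.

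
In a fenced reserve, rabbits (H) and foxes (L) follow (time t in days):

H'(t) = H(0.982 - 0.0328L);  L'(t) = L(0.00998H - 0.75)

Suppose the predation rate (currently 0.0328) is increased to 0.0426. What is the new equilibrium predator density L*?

L* ≈ 23.1

At the interior fixed point, setting dH/dt = 0 with H > 0 fixes L* = (prey growth rate)/(HL coefficient) — independent of the other coefficients.
With the change, L* = 0.982/0.0426 = 23.1; it falls from 29.9.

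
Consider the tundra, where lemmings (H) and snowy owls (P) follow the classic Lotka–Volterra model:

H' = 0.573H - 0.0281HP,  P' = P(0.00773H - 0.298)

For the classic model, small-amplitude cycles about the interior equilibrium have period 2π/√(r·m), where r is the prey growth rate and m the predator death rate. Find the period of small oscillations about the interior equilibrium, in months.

T ≈ 15.2 months

Here r = 0.573 and m = 0.298, so r·m = 0.171.
ω = √0.171 = 0.413 per month, hence T = 2π/ω ≈ 15.2 months.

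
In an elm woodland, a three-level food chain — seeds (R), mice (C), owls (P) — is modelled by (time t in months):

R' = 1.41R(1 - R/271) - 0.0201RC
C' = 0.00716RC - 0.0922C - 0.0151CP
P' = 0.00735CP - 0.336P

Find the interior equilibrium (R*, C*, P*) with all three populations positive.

From dP/dt = 0: 0.00735C* = 0.336, so C* = 45.7.
From dR/dt = 0: 1.41(1 - R*/271) = 0.0201·45.7, giving R* = 271·(1 - 0.652) = 94.4.
From dC/dt = 0: 0.00716·94.4 - 0.0922 = 0.0151P*, so P* = 0.584/0.0151 = 38.7.

R* ≈ 94.4, C* ≈ 45.7, P* ≈ 38.7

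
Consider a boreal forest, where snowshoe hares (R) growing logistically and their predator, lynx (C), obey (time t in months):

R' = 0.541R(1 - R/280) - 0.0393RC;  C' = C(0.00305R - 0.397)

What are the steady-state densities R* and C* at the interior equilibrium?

R* ≈ 130, C* ≈ 7.37

From dC/dt = 0 with C > 0: 0.00305R* = 0.397, so R* = 130.
Substitute into dR/dt = 0: 0.541(1 - 130/280) = 0.0393C*.
The bracket is 0.535, giving C* = 0.29/0.0393 = 7.37.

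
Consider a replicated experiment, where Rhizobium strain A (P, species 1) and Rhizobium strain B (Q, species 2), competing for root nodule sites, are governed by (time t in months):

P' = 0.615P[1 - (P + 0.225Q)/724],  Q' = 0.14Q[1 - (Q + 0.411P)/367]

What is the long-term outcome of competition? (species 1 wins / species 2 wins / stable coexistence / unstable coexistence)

Compare the nullcline intercepts: K1/α12 = 724/0.225 = 3220 > K2 = 367; K2/α21 = 367/0.411 = 893 > K1 = 724.
Since both inequalities hold, each species can invade when rare, so the interior equilibrium is stable.

stable coexistence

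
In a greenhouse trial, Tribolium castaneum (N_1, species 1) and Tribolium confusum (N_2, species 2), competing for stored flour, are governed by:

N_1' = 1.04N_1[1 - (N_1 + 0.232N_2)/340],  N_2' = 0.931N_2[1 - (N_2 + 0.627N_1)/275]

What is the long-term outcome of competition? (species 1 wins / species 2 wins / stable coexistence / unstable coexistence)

Compare the nullcline intercepts: K1/α12 = 340/0.232 = 1470 > K2 = 275; K2/α21 = 275/0.627 = 439 > K1 = 340.
Since both inequalities hold, each species can invade when rare, so the interior equilibrium is stable.

stable coexistence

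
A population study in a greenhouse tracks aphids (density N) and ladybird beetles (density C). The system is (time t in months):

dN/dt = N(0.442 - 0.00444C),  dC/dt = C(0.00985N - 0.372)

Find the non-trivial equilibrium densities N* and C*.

N* ≈ 37.8, C* ≈ 99.5

Set dC/dt = 0 with C > 0: 0.00985N - 0.372 = 0, so N* = 0.372/0.00985 = 37.8.
Set dN/dt = 0 with N > 0: 0.442 - 0.00444C = 0, so C* = 0.442/0.00444 = 99.5.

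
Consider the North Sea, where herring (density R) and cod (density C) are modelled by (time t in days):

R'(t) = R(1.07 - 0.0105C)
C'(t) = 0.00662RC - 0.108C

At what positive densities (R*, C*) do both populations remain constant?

Set dC/dt = 0 with C > 0: 0.00662R - 0.108 = 0, so R* = 0.108/0.00662 = 16.3.
Set dR/dt = 0 with R > 0: 1.07 - 0.0105C = 0, so C* = 1.07/0.0105 = 102.

R* ≈ 16.3, C* ≈ 102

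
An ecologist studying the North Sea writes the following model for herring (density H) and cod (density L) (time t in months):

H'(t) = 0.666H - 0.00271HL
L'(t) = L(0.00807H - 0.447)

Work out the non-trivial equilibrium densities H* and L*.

Set dL/dt = 0 with L > 0: 0.00807H - 0.447 = 0, so H* = 0.447/0.00807 = 55.4.
Set dH/dt = 0 with H > 0: 0.666 - 0.00271L = 0, so L* = 0.666/0.00271 = 246.

H* ≈ 55.4, L* ≈ 246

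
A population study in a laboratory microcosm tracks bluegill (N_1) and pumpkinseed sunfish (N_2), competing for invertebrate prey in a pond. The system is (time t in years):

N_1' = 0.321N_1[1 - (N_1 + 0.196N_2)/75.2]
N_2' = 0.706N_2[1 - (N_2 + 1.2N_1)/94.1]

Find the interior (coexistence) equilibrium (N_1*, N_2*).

N_1* ≈ 74.2, N_2* ≈ 5.05

Setting both brackets to zero gives the nullclines N_1 + 0.196N_2 = 75.2 and 1.2N_1 + N_2 = 94.1.
Substituting N_2 = 94.1 - 1.2N_1 into the first: N_1(1 - 0.196·1.2) = 75.2 - 0.196·94.1.
So N_1* = 56.8/0.765 = 74.2, and then N_2* = 94.1 - 1.2·74.2 = 5.05.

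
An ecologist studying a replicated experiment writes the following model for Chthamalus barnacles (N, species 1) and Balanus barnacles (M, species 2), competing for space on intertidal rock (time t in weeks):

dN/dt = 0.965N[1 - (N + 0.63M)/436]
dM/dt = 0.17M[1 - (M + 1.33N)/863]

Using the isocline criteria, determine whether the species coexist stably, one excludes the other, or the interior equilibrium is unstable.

Compare the nullcline intercepts: K1/α12 = 436/0.63 = 692 < K2 = 863; K2/α21 = 863/1.33 = 649 > K1 = 436.
Since the inequalities point opposite ways, species 2 can invade but species 1 cannot.

species 2 excludes species 1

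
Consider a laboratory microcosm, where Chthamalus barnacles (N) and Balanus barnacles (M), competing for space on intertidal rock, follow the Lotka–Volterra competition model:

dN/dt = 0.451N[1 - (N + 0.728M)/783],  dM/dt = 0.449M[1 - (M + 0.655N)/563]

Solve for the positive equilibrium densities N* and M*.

N* ≈ 713, M* ≈ 95.8

Setting both brackets to zero gives the nullclines N + 0.728M = 783 and 0.655N + M = 563.
Substituting M = 563 - 0.655N into the first: N(1 - 0.728·0.655) = 783 - 0.728·563.
So N* = 373/0.523 = 713, and then M* = 563 - 0.655·713 = 95.8.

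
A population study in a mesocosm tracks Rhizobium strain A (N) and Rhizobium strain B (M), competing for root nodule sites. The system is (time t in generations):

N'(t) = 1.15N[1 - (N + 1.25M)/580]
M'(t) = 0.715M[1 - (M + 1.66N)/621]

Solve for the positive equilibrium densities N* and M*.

N* ≈ 183, M* ≈ 318

Setting both brackets to zero gives the nullclines N + 1.25M = 580 and 1.66N + M = 621.
Substituting M = 621 - 1.66N into the first: N(1 - 1.25·1.66) = 580 - 1.25·621.
So N* = -196/-1.07 = 183, and then M* = 621 - 1.66·183 = 318.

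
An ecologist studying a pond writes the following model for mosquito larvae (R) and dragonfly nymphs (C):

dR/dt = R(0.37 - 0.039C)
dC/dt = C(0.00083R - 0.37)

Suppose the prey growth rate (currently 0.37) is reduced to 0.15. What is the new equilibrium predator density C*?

At the interior fixed point, setting dR/dt = 0 with R > 0 fixes C* = (prey growth rate)/(RC coefficient) — independent of the other coefficients.
With the change, C* = 0.15/0.039 = 3.85; it falls from 9.49.

C* ≈ 3.85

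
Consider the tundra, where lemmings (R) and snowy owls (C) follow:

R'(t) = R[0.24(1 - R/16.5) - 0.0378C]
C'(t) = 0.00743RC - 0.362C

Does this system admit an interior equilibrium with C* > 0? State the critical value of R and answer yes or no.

The predator equation gives dC/dt > 0 only when R > 0.362/0.00743 = 48.7.
Without the predator, R → K = 16.5. Since 16.5 < 48.7, the predator cannot invade.

Threshold R = 48.7; K < 48.7, so no, the predator goes extinct.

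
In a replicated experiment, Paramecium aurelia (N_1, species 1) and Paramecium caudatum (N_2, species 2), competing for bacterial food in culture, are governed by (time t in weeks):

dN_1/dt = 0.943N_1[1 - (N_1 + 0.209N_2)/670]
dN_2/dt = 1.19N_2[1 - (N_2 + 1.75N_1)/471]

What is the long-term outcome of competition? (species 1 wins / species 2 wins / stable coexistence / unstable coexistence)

species 1 excludes species 2

Compare the nullcline intercepts: K1/α12 = 670/0.209 = 3210 > K2 = 471; K2/α21 = 471/1.75 = 269 < K1 = 670.
Since the inequalities point opposite ways, species 1 can invade but species 2 cannot.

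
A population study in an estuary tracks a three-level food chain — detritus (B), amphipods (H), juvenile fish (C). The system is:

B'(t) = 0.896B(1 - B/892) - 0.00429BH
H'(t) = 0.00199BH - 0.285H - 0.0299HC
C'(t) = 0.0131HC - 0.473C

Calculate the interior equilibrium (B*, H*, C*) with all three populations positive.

B* ≈ 738, H* ≈ 36.1, C* ≈ 39.6

From dC/dt = 0: 0.0131H* = 0.473, so H* = 36.1.
From dB/dt = 0: 0.896(1 - B*/892) = 0.00429·36.1, giving B* = 892·(1 - 0.173) = 738.
From dH/dt = 0: 0.00199·738 - 0.285 = 0.0299C*, so C* = 1.18/0.0299 = 39.6.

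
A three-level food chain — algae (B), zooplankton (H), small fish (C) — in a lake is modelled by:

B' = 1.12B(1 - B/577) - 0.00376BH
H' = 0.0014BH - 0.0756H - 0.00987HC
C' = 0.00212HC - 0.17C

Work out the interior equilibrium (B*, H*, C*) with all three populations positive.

From dC/dt = 0: 0.00212H* = 0.17, so H* = 80.2.
From dB/dt = 0: 1.12(1 - B*/577) = 0.00376·80.2, giving B* = 577·(1 - 0.269) = 422.
From dH/dt = 0: 0.0014·422 - 0.0756 = 0.00987C*, so C* = 0.515/0.00987 = 52.2.

B* ≈ 422, H* ≈ 80.2, C* ≈ 52.2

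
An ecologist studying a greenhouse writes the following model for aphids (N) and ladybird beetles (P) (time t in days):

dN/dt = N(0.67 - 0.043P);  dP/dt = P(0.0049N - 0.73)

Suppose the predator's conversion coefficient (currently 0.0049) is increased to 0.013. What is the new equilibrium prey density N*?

At the interior fixed point, setting dP/dt = 0 with P > 0 fixes N* = (predator death rate)/(NP coefficient) — independent of the other coefficients.
With the change, N* = 0.73/0.013 = 56.2; it falls from 149.

N* ≈ 56.2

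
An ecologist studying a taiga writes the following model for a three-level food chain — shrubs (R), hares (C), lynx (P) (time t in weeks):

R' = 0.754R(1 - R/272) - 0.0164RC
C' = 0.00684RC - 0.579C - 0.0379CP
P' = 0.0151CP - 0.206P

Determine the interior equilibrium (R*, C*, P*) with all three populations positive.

R* ≈ 191, C* ≈ 13.6, P* ≈ 19.2

From dP/dt = 0: 0.0151C* = 0.206, so C* = 13.6.
From dR/dt = 0: 0.754(1 - R*/272) = 0.0164·13.6, giving R* = 272·(1 - 0.297) = 191.
From dC/dt = 0: 0.00684·191 - 0.579 = 0.0379P*, so P* = 0.729/0.0379 = 19.2.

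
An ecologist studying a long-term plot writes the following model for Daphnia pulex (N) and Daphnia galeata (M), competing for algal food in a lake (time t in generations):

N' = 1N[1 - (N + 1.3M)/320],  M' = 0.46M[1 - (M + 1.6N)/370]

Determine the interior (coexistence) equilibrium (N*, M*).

N* ≈ 149, M* ≈ 131

Setting both brackets to zero gives the nullclines N + 1.3M = 320 and 1.6N + M = 370.
Substituting M = 370 - 1.6N into the first: N(1 - 1.3·1.6) = 320 - 1.3·370.
So N* = -161/-1.08 = 149, and then M* = 370 - 1.6·149 = 131.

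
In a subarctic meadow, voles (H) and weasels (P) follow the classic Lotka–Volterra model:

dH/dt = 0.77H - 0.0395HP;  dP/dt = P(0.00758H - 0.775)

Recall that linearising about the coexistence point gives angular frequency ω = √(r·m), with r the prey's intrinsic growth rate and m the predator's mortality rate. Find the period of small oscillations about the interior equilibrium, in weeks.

Here r = 0.77 and m = 0.775, so r·m = 0.597.
ω = √0.597 = 0.772 per week, hence T = 2π/ω ≈ 8.13 weeks.

T ≈ 8.13 weeks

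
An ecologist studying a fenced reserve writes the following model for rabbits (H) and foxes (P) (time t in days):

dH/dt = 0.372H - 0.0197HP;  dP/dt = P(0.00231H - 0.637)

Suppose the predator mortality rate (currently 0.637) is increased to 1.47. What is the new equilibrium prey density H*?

At the interior fixed point, setting dP/dt = 0 with P > 0 fixes H* = (predator death rate)/(HP coefficient) — independent of the other coefficients.
With the change, H* = 1.47/0.00231 = 636; it rises from 276.

H* ≈ 636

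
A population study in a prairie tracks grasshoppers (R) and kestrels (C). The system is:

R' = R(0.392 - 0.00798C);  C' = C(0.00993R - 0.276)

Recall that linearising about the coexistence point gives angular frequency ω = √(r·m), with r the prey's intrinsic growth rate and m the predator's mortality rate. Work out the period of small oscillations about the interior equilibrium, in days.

Here r = 0.392 and m = 0.276, so r·m = 0.108.
ω = √0.108 = 0.329 per day, hence T = 2π/ω ≈ 19.1 days.

T ≈ 19.1 days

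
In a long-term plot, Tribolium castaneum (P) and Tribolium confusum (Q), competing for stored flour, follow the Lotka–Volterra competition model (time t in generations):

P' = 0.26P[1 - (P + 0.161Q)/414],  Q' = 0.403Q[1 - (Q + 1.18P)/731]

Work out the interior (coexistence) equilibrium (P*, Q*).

P* ≈ 366, Q* ≈ 299

Setting both brackets to zero gives the nullclines P + 0.161Q = 414 and 1.18P + Q = 731.
Substituting Q = 731 - 1.18P into the first: P(1 - 0.161·1.18) = 414 - 0.161·731.
So P* = 296/0.81 = 366, and then Q* = 731 - 1.18·366 = 299.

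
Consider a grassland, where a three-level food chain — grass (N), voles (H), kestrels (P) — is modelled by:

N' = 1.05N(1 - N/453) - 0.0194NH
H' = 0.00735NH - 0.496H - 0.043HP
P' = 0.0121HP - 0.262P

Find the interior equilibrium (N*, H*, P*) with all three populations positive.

From dP/dt = 0: 0.0121H* = 0.262, so H* = 21.7.
From dN/dt = 0: 1.05(1 - N*/453) = 0.0194·21.7, giving N* = 453·(1 - 0.4) = 272.
From dH/dt = 0: 0.00735·272 - 0.496 = 0.043P*, so P* = 1.5/0.043 = 34.9.

N* ≈ 272, H* ≈ 21.7, P* ≈ 34.9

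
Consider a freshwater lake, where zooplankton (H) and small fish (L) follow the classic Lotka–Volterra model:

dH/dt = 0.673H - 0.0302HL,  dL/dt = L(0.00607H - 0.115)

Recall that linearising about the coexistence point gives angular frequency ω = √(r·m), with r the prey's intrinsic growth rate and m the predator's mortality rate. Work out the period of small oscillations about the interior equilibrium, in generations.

T ≈ 22.6 generations

Here r = 0.673 and m = 0.115, so r·m = 0.0774.
ω = √0.0774 = 0.278 per generation, hence T = 2π/ω ≈ 22.6 generations.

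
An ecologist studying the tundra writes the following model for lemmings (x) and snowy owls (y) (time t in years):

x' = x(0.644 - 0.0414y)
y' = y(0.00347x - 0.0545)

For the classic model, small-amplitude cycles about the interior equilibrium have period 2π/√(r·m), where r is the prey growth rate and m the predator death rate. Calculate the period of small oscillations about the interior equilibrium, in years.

Here r = 0.644 and m = 0.0545, so r·m = 0.0351.
ω = √0.0351 = 0.187 per year, hence T = 2π/ω ≈ 33.5 years.

T ≈ 33.5 years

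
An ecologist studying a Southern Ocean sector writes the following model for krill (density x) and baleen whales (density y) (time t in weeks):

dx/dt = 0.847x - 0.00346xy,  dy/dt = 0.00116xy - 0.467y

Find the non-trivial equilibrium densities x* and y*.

Set dy/dt = 0 with y > 0: 0.00116x - 0.467 = 0, so x* = 0.467/0.00116 = 403.
Set dx/dt = 0 with x > 0: 0.847 - 0.00346y = 0, so y* = 0.847/0.00346 = 245.

x* ≈ 403, y* ≈ 245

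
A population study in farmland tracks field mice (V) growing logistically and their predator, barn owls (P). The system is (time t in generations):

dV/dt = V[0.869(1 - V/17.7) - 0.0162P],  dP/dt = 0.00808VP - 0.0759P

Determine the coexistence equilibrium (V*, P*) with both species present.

From dP/dt = 0 with P > 0: 0.00808V* = 0.0759, so V* = 9.39.
Substitute into dV/dt = 0: 0.869(1 - 9.39/17.7) = 0.0162P*.
The bracket is 0.469, giving P* = 0.408/0.0162 = 25.2.

V* ≈ 9.39, P* ≈ 25.2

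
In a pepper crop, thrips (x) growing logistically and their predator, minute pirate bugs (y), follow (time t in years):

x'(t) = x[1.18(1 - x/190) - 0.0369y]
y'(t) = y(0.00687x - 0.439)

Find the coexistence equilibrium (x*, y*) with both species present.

x* ≈ 63.9, y* ≈ 21.2

From dy/dt = 0 with y > 0: 0.00687x* = 0.439, so x* = 63.9.
Substitute into dx/dt = 0: 1.18(1 - 63.9/190) = 0.0369y*.
The bracket is 0.664, giving y* = 0.783/0.0369 = 21.2.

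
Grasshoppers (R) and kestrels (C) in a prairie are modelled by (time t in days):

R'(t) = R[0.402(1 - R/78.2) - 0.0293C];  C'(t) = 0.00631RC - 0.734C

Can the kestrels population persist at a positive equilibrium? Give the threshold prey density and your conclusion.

The predator equation gives dC/dt > 0 only when R > 0.734/0.00631 = 116.
Without the predator, R → K = 78.2. Since 78.2 < 116, the predator cannot invade.

Threshold R = 116; K < 116, so no, the predator goes extinct.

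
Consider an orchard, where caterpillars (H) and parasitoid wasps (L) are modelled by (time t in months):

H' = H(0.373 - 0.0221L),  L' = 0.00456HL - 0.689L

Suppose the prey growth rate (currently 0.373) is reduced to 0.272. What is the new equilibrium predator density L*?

At the interior fixed point, setting dH/dt = 0 with H > 0 fixes L* = (prey growth rate)/(HL coefficient) — independent of the other coefficients.
With the change, L* = 0.272/0.0221 = 12.3; it falls from 16.9.

L* ≈ 12.3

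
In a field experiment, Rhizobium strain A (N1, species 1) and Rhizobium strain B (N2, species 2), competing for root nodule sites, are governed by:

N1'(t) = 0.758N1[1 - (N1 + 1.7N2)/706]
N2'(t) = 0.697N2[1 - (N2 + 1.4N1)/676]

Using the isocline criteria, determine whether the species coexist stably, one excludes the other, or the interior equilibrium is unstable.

Compare the nullcline intercepts: K1/α12 = 706/1.7 = 415 < K2 = 676; K2/α21 = 676/1.4 = 483 < K1 = 706.
Since both are reversed, neither can invade when rare; the interior point is a saddle.

unstable coexistence (outcome depends on initial conditions)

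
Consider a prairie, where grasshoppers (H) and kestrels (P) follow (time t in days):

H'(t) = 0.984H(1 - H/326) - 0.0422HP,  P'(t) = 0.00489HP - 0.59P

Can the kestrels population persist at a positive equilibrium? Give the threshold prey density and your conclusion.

The predator equation gives dP/dt > 0 only when H > 0.59/0.00489 = 121.
Without the predator, H → K = 326. Since 326 > 121, the predator can invade and persist.

Threshold H = 121; K > 121, so yes, the predator persists.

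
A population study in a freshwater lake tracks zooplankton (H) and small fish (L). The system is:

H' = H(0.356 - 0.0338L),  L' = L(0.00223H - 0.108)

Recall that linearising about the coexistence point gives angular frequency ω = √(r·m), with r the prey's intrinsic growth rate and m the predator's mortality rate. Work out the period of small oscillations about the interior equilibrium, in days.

Here r = 0.356 and m = 0.108, so r·m = 0.0384.
ω = √0.0384 = 0.196 per day, hence T = 2π/ω ≈ 32 days.

T ≈ 32 days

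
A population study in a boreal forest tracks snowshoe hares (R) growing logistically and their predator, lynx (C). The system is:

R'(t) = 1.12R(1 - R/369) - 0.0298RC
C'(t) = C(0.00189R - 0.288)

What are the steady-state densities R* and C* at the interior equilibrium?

From dC/dt = 0 with C > 0: 0.00189R* = 0.288, so R* = 152.
Substitute into dR/dt = 0: 1.12(1 - 152/369) = 0.0298C*.
The bracket is 0.587, giving C* = 0.657/0.0298 = 22.1.

R* ≈ 152, C* ≈ 22.1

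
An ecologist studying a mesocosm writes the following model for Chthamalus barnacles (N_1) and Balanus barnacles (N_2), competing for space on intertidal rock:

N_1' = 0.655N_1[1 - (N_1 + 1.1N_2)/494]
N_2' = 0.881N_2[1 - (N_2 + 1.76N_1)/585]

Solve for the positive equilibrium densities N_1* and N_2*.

Setting both brackets to zero gives the nullclines N_1 + 1.1N_2 = 494 and 1.76N_1 + N_2 = 585.
Substituting N_2 = 585 - 1.76N_1 into the first: N_1(1 - 1.1·1.76) = 494 - 1.1·585.
So N_1* = -150/-0.936 = 160, and then N_2* = 585 - 1.76·160 = 304.

N_1* ≈ 160, N_2* ≈ 304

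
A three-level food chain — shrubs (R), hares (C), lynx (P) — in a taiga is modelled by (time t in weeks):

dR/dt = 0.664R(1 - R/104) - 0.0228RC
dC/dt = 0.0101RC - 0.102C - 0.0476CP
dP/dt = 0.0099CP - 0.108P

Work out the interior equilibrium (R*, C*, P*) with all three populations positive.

R* ≈ 65, C* ≈ 10.9, P* ≈ 11.7

From dP/dt = 0: 0.0099C* = 0.108, so C* = 10.9.
From dR/dt = 0: 0.664(1 - R*/104) = 0.0228·10.9, giving R* = 104·(1 - 0.375) = 65.
From dC/dt = 0: 0.0101·65 - 0.102 = 0.0476P*, so P* = 0.555/0.0476 = 11.7.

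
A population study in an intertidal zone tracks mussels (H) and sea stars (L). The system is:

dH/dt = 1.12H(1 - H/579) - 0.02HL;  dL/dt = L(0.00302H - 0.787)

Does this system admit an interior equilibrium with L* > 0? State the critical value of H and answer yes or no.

Threshold H = 261; K > 261, so yes, the predator persists.

The predator equation gives dL/dt > 0 only when H > 0.787/0.00302 = 261.
Without the predator, H → K = 579. Since 579 > 261, the predator can invade and persist.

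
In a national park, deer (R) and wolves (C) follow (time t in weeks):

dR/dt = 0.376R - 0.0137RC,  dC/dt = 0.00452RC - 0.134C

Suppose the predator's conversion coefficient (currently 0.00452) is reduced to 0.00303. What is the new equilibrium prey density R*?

At the interior fixed point, setting dC/dt = 0 with C > 0 fixes R* = (predator death rate)/(RC coefficient) — independent of the other coefficients.
With the change, R* = 0.134/0.00303 = 44.2; it rises from 29.6.

R* ≈ 44.2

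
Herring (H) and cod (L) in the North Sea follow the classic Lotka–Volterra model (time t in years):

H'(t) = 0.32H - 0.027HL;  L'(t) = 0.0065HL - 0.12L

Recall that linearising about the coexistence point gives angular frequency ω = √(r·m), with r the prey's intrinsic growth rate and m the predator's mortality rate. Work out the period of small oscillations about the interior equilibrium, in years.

T ≈ 32.1 years

Here r = 0.32 and m = 0.12, so r·m = 0.0384.
ω = √0.0384 = 0.196 per year, hence T = 2π/ω ≈ 32.1 years.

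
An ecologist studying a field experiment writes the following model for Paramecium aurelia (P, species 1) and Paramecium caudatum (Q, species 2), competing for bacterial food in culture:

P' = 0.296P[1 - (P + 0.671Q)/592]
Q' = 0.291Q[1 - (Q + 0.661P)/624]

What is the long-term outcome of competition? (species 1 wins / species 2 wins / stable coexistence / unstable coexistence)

Compare the nullcline intercepts: K1/α12 = 592/0.671 = 882 > K2 = 624; K2/α21 = 624/0.661 = 944 > K1 = 592.
Since both inequalities hold, each species can invade when rare, so the interior equilibrium is stable.

stable coexistence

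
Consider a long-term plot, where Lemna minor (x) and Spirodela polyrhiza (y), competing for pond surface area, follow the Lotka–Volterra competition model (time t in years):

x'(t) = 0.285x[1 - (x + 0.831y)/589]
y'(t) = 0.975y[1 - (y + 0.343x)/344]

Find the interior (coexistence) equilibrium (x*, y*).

x* ≈ 424, y* ≈ 199

Setting both brackets to zero gives the nullclines x + 0.831y = 589 and 0.343x + y = 344.
Substituting y = 344 - 0.343x into the first: x(1 - 0.831·0.343) = 589 - 0.831·344.
So x* = 303/0.715 = 424, and then y* = 344 - 0.343·424 = 199.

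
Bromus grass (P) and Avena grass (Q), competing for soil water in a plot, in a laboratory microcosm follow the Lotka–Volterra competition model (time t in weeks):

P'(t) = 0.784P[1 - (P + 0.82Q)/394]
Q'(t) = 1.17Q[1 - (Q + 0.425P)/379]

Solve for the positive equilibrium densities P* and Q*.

Setting both brackets to zero gives the nullclines P + 0.82Q = 394 and 0.425P + Q = 379.
Substituting Q = 379 - 0.425P into the first: P(1 - 0.82·0.425) = 394 - 0.82·379.
So P* = 83.2/0.651 = 128, and then Q* = 379 - 0.425·128 = 325.

P* ≈ 128, Q* ≈ 325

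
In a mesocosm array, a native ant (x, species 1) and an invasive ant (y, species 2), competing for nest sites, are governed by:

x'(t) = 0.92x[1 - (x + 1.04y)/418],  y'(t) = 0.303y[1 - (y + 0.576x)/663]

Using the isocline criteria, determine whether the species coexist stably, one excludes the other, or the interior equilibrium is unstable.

species 2 excludes species 1

Compare the nullcline intercepts: K1/α12 = 418/1.04 = 402 < K2 = 663; K2/α21 = 663/0.576 = 1150 > K1 = 418.
Since the inequalities point opposite ways, species 2 can invade but species 1 cannot.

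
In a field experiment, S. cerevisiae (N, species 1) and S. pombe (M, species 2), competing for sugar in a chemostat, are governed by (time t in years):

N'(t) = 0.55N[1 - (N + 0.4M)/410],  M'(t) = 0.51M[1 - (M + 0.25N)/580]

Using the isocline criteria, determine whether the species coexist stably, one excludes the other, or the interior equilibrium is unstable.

stable coexistence

Compare the nullcline intercepts: K1/α12 = 410/0.4 = 1020 > K2 = 580; K2/α21 = 580/0.25 = 2320 > K1 = 410.
Since both inequalities hold, each species can invade when rare, so the interior equilibrium is stable.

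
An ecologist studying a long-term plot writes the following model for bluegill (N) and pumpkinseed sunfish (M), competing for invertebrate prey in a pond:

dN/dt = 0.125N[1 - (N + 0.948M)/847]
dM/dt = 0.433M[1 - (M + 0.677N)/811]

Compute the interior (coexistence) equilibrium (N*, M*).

Setting both brackets to zero gives the nullclines N + 0.948M = 847 and 0.677N + M = 811.
Substituting M = 811 - 0.677N into the first: N(1 - 0.948·0.677) = 847 - 0.948·811.
So N* = 78.2/0.358 = 218, and then M* = 811 - 0.677·218 = 663.

N* ≈ 218, M* ≈ 663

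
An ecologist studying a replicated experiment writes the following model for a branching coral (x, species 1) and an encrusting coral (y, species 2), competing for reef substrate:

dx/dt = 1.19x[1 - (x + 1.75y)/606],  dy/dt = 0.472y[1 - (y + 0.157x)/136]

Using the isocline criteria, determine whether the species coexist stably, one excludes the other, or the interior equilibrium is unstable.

stable coexistence

Compare the nullcline intercepts: K1/α12 = 606/1.75 = 346 > K2 = 136; K2/α21 = 136/0.157 = 866 > K1 = 606.
Since both inequalities hold, each species can invade when rare, so the interior equilibrium is stable.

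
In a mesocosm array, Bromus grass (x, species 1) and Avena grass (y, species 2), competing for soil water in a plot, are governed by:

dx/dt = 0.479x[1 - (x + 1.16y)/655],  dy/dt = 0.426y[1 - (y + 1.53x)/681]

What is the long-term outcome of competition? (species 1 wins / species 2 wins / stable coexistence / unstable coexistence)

unstable coexistence (outcome depends on initial conditions)

Compare the nullcline intercepts: K1/α12 = 655/1.16 = 565 < K2 = 681; K2/α21 = 681/1.53 = 445 < K1 = 655.
Since both are reversed, neither can invade when rare; the interior point is a saddle.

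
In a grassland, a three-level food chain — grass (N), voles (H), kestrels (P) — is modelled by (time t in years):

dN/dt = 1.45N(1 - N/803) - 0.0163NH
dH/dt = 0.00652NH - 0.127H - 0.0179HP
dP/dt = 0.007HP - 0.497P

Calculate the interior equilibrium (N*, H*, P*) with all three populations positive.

From dP/dt = 0: 0.007H* = 0.497, so H* = 71.
From dN/dt = 0: 1.45(1 - N*/803) = 0.0163·71, giving N* = 803·(1 - 0.798) = 162.
From dH/dt = 0: 0.00652·162 - 0.127 = 0.0179P*, so P* = 0.93/0.0179 = 51.9.

N* ≈ 162, H* ≈ 71, P* ≈ 51.9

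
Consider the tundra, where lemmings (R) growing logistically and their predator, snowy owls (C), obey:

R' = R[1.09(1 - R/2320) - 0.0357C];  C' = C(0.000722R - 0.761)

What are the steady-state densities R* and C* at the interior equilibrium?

R* ≈ 1050, C* ≈ 16.7

From dC/dt = 0 with C > 0: 0.000722R* = 0.761, so R* = 1050.
Substitute into dR/dt = 0: 1.09(1 - 1050/2320) = 0.0357C*.
The bracket is 0.546, giving C* = 0.595/0.0357 = 16.7.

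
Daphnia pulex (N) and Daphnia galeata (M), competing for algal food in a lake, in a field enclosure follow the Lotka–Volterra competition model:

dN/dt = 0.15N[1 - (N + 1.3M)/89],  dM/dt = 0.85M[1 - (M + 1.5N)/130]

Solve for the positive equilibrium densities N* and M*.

N* ≈ 84.2, M* ≈ 3.68

Setting both brackets to zero gives the nullclines N + 1.3M = 89 and 1.5N + M = 130.
Substituting M = 130 - 1.5N into the first: N(1 - 1.3·1.5) = 89 - 1.3·130.
So N* = -80/-0.95 = 84.2, and then M* = 130 - 1.5·84.2 = 3.68.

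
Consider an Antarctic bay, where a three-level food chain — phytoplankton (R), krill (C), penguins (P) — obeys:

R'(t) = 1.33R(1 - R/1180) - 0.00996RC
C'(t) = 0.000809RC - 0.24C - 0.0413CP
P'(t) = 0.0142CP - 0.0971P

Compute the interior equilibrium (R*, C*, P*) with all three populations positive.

R* ≈ 1120, C* ≈ 6.84, P* ≈ 16.1

From dP/dt = 0: 0.0142C* = 0.0971, so C* = 6.84.
From dR/dt = 0: 1.33(1 - R*/1180) = 0.00996·6.84, giving R* = 1180·(1 - 0.0512) = 1120.
From dC/dt = 0: 0.000809·1120 - 0.24 = 0.0413P*, so P* = 0.666/0.0413 = 16.1.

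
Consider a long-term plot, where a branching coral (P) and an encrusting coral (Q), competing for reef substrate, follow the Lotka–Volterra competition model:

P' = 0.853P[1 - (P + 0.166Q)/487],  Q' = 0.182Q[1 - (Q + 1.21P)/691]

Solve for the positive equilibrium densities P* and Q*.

P* ≈ 466, Q* ≈ 127

Setting both brackets to zero gives the nullclines P + 0.166Q = 487 and 1.21P + Q = 691.
Substituting Q = 691 - 1.21P into the first: P(1 - 0.166·1.21) = 487 - 0.166·691.
So P* = 372/0.799 = 466, and then Q* = 691 - 1.21·466 = 127.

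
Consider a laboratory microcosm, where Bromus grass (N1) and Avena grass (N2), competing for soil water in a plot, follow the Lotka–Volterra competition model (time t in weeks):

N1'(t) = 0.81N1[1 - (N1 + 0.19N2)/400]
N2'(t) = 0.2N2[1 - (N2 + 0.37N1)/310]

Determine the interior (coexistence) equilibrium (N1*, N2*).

N1* ≈ 367, N2* ≈ 174

Setting both brackets to zero gives the nullclines N1 + 0.19N2 = 400 and 0.37N1 + N2 = 310.
Substituting N2 = 310 - 0.37N1 into the first: N1(1 - 0.19·0.37) = 400 - 0.19·310.
So N1* = 341/0.93 = 367, and then N2* = 310 - 0.37·367 = 174.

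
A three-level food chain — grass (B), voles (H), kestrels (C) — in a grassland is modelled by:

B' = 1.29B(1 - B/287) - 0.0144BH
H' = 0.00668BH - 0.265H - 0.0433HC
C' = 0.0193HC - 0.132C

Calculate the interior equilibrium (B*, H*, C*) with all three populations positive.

From dC/dt = 0: 0.0193H* = 0.132, so H* = 6.84.
From dB/dt = 0: 1.29(1 - B*/287) = 0.0144·6.84, giving B* = 287·(1 - 0.0763) = 265.
From dH/dt = 0: 0.00668·265 - 0.265 = 0.0433C*, so C* = 1.51/0.0433 = 34.8.

B* ≈ 265, H* ≈ 6.84, C* ≈ 34.8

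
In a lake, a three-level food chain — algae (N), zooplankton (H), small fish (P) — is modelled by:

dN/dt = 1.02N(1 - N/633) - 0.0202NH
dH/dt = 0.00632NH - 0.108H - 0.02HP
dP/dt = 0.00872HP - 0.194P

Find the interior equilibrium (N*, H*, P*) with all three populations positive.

From dP/dt = 0: 0.00872H* = 0.194, so H* = 22.2.
From dN/dt = 0: 1.02(1 - N*/633) = 0.0202·22.2, giving N* = 633·(1 - 0.441) = 354.
From dH/dt = 0: 0.00632·354 - 0.108 = 0.02P*, so P* = 2.13/0.02 = 106.

N* ≈ 354, H* ≈ 22.2, P* ≈ 106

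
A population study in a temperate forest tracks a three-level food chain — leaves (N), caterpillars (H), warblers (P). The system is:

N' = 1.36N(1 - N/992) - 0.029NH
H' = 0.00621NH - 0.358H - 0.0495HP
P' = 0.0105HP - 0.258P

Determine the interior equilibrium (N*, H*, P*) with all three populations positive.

N* ≈ 472, H* ≈ 24.6, P* ≈ 52

From dP/dt = 0: 0.0105H* = 0.258, so H* = 24.6.
From dN/dt = 0: 1.36(1 - N*/992) = 0.029·24.6, giving N* = 992·(1 - 0.524) = 472.
From dH/dt = 0: 0.00621·472 - 0.358 = 0.0495P*, so P* = 2.57/0.0495 = 52.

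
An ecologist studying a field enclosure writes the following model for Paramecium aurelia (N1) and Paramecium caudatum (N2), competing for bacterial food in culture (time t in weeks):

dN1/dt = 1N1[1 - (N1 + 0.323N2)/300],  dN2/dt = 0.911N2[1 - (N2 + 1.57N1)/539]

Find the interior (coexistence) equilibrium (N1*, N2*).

Setting both brackets to zero gives the nullclines N1 + 0.323N2 = 300 and 1.57N1 + N2 = 539.
Substituting N2 = 539 - 1.57N1 into the first: N1(1 - 0.323·1.57) = 300 - 0.323·539.
So N1* = 126/0.493 = 255, and then N2* = 539 - 1.57·255 = 138.

N1* ≈ 255, N2* ≈ 138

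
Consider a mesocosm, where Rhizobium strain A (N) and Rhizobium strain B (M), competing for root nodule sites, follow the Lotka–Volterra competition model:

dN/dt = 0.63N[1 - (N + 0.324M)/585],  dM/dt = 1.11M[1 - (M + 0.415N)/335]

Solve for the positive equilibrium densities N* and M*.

N* ≈ 550, M* ≈ 107

Setting both brackets to zero gives the nullclines N + 0.324M = 585 and 0.415N + M = 335.
Substituting M = 335 - 0.415N into the first: N(1 - 0.324·0.415) = 585 - 0.324·335.
So N* = 476/0.866 = 550, and then M* = 335 - 0.415·550 = 107.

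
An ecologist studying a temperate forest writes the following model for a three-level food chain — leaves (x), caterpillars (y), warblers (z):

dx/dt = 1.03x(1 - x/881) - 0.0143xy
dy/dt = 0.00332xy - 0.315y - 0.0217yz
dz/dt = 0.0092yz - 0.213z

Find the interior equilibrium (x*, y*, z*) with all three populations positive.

x* ≈ 598, y* ≈ 23.2, z* ≈ 76.9

From dz/dt = 0: 0.0092y* = 0.213, so y* = 23.2.
From dx/dt = 0: 1.03(1 - x*/881) = 0.0143·23.2, giving x* = 881·(1 - 0.321) = 598.
From dy/dt = 0: 0.00332·598 - 0.315 = 0.0217z*, so z* = 1.67/0.0217 = 76.9.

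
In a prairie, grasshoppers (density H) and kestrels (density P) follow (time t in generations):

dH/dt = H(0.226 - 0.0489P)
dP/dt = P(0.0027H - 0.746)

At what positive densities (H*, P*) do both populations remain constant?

Set dP/dt = 0 with P > 0: 0.0027H - 0.746 = 0, so H* = 0.746/0.0027 = 276.
Set dH/dt = 0 with H > 0: 0.226 - 0.0489P = 0, so P* = 0.226/0.0489 = 4.62.

H* ≈ 276, P* ≈ 4.62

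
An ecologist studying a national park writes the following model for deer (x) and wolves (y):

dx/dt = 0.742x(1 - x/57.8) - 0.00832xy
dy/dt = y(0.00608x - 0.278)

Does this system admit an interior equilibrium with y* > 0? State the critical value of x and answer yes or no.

The predator equation gives dy/dt > 0 only when x > 0.278/0.00608 = 45.7.
Without the predator, x → K = 57.8. Since 57.8 > 45.7, the predator can invade and persist.

Threshold x = 45.7; K > 45.7, so yes, the predator persists.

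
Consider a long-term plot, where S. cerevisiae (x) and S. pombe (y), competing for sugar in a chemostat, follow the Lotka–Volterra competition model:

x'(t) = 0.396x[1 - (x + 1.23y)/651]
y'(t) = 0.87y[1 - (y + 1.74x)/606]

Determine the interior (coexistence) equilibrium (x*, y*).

x* ≈ 82.8, y* ≈ 462

Setting both brackets to zero gives the nullclines x + 1.23y = 651 and 1.74x + y = 606.
Substituting y = 606 - 1.74x into the first: x(1 - 1.23·1.74) = 651 - 1.23·606.
So x* = -94.4/-1.14 = 82.8, and then y* = 606 - 1.74·82.8 = 462.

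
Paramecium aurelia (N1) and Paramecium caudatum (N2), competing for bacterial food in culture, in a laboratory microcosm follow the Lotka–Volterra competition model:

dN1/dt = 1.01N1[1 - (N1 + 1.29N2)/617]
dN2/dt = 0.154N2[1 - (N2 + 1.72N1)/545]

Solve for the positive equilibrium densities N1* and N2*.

Setting both brackets to zero gives the nullclines N1 + 1.29N2 = 617 and 1.72N1 + N2 = 545.
Substituting N2 = 545 - 1.72N1 into the first: N1(1 - 1.29·1.72) = 617 - 1.29·545.
So N1* = -86.1/-1.22 = 70.6, and then N2* = 545 - 1.72·70.6 = 424.

N1* ≈ 70.6, N2* ≈ 424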